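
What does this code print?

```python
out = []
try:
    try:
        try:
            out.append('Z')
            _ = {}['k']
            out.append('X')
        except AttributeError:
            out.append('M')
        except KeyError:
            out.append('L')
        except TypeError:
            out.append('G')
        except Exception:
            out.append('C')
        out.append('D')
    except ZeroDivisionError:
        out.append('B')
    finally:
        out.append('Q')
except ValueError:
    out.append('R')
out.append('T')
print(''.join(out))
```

Execution trace: 'Z' (inner try body) → 'L' (inner except KeyError) → 'D' (try body, no exception) → 'Q' (finally) → 'T' (after the try/except). Output: ZLDQT

Answer: ZLDQT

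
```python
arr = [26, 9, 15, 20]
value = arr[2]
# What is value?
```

Trace:
`arr = [26, 9, 15, 20]` → arr = [26, 9, 15, 20]
`value = arr[2]` → value = 15
So value = 15

Answer: 15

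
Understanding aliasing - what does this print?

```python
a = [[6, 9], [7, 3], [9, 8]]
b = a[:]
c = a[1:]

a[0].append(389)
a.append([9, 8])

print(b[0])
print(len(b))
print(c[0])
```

Key concept: slice with nested mutation.
Step by step:
`a = [[6, 9], [7, 3], [9, 8]]` → a = [[6, 9], [7, 3], [9, 8]]
`b = a[:]` → b = [[6, 9], [7, 3], [9, 8]]
`c = a[1:]` → c = [[7, 3], [9, 8]]
`a[0].append(389)` → a = [[6, 9, 389], [7, 3], [9, 8]]; b = [[6, 9, 389], [7, 3], [9, 8]]
`a.append([9, 8])` → a = [[6, 9, 389], [7, 3], [9, 8], [9, 8]]
`print(b[0])` → prints [6, 9, 389]
`print(len(b))` → prints 3
`print(c[0])` → prints [7, 3]

Answer:
[6, 9, 389]
3
[7, 3]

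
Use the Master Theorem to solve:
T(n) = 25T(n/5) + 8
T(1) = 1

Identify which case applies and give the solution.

a=25, b=5, f(n)=8. log_5(25) = 2. Since c=0 < 2, Case 1 applies: T(n) = Θ(n^log_b(a)) = O(n^2).

Answer: O(n^2) - Case 1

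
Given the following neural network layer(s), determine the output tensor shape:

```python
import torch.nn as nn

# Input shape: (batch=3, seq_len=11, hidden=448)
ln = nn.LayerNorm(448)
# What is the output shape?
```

Input: (3, 11, 448) -> Output: (3, 11, 448)

Answer: (3, 11, 448)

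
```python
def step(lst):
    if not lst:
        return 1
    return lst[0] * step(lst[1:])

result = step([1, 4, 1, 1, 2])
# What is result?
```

Product over [1, 4, 1, 1, 2] = 1 * 4 * 1 * 1 * 2 = 8

Answer: 8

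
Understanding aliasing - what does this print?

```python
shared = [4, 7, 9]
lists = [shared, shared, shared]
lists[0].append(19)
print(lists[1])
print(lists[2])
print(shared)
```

Key concept: list of same reference.
Step by step:
`shared = [4, 7, 9]` → shared = [4, 7, 9]
`lists = [shared, shared, shared]` → lists = [[4, 7, 9], [4, 7, 9], [4, 7, 9]]
`lists[0].append(19)` → shared = [4, 7, 9, 19]; lists = [[4, 7, 9, 19], [4, 7, 9, 19], [4, 7, 9, 19]]
`print(lists[1])` → prints [4, 7, 9, 19]
`print(lists[2])` → prints [4, 7, 9, 19]
`print(shared)` → prints [4, 7, 9, 19]

Answer:
[4, 7, 9, 19]
[4, 7, 9, 19]
[4, 7, 9, 19]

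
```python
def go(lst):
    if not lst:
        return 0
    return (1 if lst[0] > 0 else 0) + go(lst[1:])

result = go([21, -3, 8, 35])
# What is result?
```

Count of positive elements in [21, -3, 8, 35] = 3

Answer: 3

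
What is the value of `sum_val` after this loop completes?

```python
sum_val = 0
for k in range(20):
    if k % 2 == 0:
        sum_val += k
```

Sum of even numbers 0 to 19
`sum_val` takes the values: 0 → 2 → 6 → 12 → 20 → 30 → 42 → 56 → 72 → 90

Answer: 90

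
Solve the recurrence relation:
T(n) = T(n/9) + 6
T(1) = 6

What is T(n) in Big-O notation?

Each step divides n by 9 and adds 6. After log_9(n) steps we reach T(1)=6. So T(n) = 6·log_9(n) + 6 = O(log n).

Answer: O(log n)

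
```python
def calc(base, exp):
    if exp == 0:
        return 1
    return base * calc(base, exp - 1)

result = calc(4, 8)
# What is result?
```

calc(4, 8) = 4 * 4 * 4 * 4 * 4 * 4 * 4 * 4 = 65536

Answer: 65536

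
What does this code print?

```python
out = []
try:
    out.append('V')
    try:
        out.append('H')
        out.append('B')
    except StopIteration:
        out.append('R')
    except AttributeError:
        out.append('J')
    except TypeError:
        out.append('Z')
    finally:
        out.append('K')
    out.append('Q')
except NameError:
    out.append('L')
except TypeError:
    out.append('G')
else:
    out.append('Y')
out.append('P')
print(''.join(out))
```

Execution trace: 'V' (try body) → 'H' (inner try body) → 'B' (inner try body, no exception) → 'K' (inner finally) → 'Q' (try body, no exception) → 'Y' (else) → 'P' (after the try/except). Output: VHBKQYP

Answer: VHBKQYP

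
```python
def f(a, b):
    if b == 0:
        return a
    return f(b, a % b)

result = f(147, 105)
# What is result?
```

f(147, 105) -> f(105, 42) -> f(42, 21) -> f(21, 0) -> 21

Answer: 21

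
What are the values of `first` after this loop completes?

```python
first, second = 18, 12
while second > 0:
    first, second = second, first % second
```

GCD of 18 and 12
`first` takes the values: 18 → 12 → 6

Answer: 6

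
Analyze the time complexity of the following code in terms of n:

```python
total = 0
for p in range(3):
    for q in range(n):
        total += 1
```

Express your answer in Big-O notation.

Each loop level contributes: 1 × n. Multiplying the contributions gives O(n).

Answer: O(n)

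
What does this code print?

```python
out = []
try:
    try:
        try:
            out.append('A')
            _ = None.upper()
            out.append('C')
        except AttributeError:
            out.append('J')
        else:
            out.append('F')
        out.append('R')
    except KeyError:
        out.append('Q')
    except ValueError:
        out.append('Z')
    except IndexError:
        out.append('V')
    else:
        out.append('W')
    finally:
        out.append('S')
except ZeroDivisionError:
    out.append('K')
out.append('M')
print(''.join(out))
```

Execution trace: 'A' (inner try body) → 'J' (inner except AttributeError) → 'R' (try body, no exception) → 'W' (else) → 'S' (finally) → 'M' (after the try/except). Output: AJRWSM

Answer: AJRWSM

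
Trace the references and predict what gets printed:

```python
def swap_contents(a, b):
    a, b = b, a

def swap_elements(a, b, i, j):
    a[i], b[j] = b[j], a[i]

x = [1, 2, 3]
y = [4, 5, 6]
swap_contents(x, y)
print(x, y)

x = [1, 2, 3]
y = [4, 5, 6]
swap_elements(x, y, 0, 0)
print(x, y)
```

Key concept: parameter rebinding vs mutation.
Step by step:
`x = [1, 2, 3]` → x = [1, 2, 3]
`y = [4, 5, 6]` → y = [4, 5, 6]
`swap_contents(x, y)` → no visible change to tracked variables
`print(x, y)` → prints [1, 2, 3] [4, 5, 6]
`x = [1, 2, 3]` → x = [1, 2, 3]
`y = [4, 5, 6]` → y = [4, 5, 6]
`swap_elements(x, y, 0, 0)` → x = [4, 2, 3]; y = [1, 5, 6]
`print(x, y)` → prints [4, 2, 3] [1, 5, 6]

Answer:
[1, 2, 3] [4, 5, 6]
[4, 2, 3] [1, 5, 6]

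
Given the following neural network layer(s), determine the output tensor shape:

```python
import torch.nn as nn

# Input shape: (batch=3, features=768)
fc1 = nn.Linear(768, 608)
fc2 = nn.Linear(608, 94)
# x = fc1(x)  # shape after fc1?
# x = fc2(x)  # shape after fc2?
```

Input: (3, 768) -> after fc1: (3, 608) -> Output: (3, 94)

Answer: (3, 94)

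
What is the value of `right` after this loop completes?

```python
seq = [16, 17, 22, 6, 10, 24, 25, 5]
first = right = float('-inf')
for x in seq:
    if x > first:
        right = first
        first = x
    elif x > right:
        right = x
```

Second largest (with repeats) in [16, 17, 22, 6, 10, 24, 25, 5]
`right` takes the values: -inf → 16 → 17 → 22 → 24

Answer: 24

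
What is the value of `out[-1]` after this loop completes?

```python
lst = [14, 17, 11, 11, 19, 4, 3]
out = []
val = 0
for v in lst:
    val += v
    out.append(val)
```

Cumulative sum ends at 79
`out` takes the values: [] → [14] → [14, 31] → [14, 31, 42] → [14, 31, 42, 53] → [14, 31, 42, 53, 72] → [14, 31, 42, 53, 72, 76] → [14, 31, 42, 53, 72, 76, 79]
So `out[-1]` = 79

Answer: 79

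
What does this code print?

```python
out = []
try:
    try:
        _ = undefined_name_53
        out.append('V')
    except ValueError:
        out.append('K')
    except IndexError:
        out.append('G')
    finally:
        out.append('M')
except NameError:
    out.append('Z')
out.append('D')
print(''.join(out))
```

Execution trace: 'M' (finally) → 'Z' (outer except NameError) → 'D' (after the try/except). Output: MZD

Answer: MZD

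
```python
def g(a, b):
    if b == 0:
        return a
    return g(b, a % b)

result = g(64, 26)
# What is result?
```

g(64, 26) -> g(26, 12) -> g(12, 2) -> g(2, 0) -> 2

Answer: 2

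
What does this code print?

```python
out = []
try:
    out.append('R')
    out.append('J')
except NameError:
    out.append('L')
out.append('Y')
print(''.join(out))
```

Execution trace: 'R' (try body) → 'J' (try body, no exception) → 'Y' (after the try/except). Output: RJY

Answer: RJY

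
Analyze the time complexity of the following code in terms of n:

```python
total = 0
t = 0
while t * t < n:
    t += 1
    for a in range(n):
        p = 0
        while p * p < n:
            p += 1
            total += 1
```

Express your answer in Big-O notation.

Each loop level contributes: √n × n × √n. Multiplying the contributions gives O(n^2).

Answer: O(n^2)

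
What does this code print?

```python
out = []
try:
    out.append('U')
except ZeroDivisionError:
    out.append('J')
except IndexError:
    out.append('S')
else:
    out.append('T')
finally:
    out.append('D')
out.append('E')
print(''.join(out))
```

Execution trace: 'U' (try body, no exception) → 'T' (else) → 'D' (finally) → 'E' (after the try/except). Output: UTDE

Answer: UTDE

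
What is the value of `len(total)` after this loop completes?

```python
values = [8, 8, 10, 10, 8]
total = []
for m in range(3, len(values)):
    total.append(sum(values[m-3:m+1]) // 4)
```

Number of 4-element averages
`total` takes the values: [] → [9] → [9, 9]
So `len(total)` = 2

Answer: 2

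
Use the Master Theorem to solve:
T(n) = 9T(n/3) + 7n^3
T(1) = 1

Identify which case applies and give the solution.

a=9, b=3, f(n)=7n^3. log_3(9) = 2. Since c=3 > 2 and the regularity condition holds (9(n/3)^3 = (9/3^3)n^3 with 9/3^3 < 1), Case 3 applies: T(n) = Θ(f(n)) = O(n^3).

Answer: O(n^3) - Case 3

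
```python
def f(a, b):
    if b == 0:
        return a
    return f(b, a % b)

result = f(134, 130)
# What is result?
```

f(134, 130) -> f(130, 4) -> f(4, 2) -> f(2, 0) -> 2

Answer: 2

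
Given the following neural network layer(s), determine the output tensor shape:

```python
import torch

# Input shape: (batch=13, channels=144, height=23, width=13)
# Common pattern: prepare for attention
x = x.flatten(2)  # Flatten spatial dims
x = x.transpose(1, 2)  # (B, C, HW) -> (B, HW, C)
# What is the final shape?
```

Input: (13, 144, 23, 13) -> after flatten(2): (13, 144, 299) -> Output: (13, 299, 144)

Answer: (13, 299, 144)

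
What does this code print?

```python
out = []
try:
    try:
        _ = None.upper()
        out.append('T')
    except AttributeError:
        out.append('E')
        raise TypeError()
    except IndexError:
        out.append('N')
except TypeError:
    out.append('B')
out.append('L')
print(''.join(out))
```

Execution trace: 'E' (inner except AttributeError) → 'B' (outer except TypeError) → 'L' (after the try/except). Output: EBL

Answer: EBL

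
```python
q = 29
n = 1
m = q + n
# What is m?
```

Trace:
`q = 29` → q = 29
`n = 1` → n = 1
`m = q + n` → m = 30
So m = 30

Answer: 30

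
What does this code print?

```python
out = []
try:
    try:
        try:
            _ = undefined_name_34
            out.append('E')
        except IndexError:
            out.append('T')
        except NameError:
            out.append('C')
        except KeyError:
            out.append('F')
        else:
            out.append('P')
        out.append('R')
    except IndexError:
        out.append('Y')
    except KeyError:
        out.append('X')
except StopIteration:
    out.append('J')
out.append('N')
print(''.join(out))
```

Execution trace: 'C' (inner except NameError) → 'R' (try body, no exception) → 'N' (after the try/except). Output: CRN

Answer: CRN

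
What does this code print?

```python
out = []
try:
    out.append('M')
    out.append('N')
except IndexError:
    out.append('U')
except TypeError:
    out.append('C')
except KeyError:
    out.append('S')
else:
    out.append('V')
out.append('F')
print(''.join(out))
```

Execution trace: 'M' (try body) → 'N' (try body, no exception) → 'V' (else) → 'F' (after the try/except). Output: MNVF

Answer: MNVF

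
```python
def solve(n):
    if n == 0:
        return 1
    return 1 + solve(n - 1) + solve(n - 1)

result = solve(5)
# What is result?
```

solve(n) = 1 + 2·solve(n-1), solve(0)=1. Closed form: (1+1)·2^5 - 1 = 63.

Answer: 63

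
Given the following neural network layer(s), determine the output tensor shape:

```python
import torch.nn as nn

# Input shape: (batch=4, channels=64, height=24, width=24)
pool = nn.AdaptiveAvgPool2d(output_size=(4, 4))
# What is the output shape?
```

Input: (4, 64, 24, 24) -> Output: (4, 64, 4, 4)

Answer: (4, 64, 4, 4)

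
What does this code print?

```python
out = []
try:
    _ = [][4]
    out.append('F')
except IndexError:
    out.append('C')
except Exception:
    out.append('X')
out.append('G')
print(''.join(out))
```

Execution trace: 'C' (except IndexError) → 'G' (after the try/except). Output: CG

Answer: CG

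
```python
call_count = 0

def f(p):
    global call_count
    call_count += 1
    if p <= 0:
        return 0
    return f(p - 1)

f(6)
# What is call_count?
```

Linear recursion stepping by 1: 7 calls from p=6 down to ≤0.

Answer: 7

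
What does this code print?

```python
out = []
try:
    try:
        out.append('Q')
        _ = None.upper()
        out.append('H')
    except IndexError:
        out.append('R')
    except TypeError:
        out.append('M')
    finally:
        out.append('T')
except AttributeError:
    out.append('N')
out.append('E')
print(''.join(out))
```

Execution trace: 'Q' (inner try body) → 'T' (inner finally) → 'N' (outer except AttributeError) → 'E' (after the try/except). Output: QTNE

Answer: QTNE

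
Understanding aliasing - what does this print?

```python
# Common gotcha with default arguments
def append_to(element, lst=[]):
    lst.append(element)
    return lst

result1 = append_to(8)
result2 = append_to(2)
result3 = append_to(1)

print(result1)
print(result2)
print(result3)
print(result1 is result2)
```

Key concept: mutable default argument gotcha.
Step by step:
`result1 = append_to(8)` → result1 = [8]
`result2 = append_to(2)` → result1 = [8, 2] (same object as result2); result2 = [8, 2] (same object as result1)
`result3 = append_to(1)` → result1 = [8, 2, 1] (same object as result2, result3); result2 = [8, 2, 1] (same object as result1, result3); result3 = [8, 2, 1] (same object as result1, result2)
`print(result1)` → prints [8, 2, 1]
`print(result2)` → prints [8, 2, 1]
`print(result3)` → prints [8, 2, 1]
`print(result1 is result2)` → prints True

Answer:
[8, 2, 1]
[8, 2, 1]
[8, 2, 1]
True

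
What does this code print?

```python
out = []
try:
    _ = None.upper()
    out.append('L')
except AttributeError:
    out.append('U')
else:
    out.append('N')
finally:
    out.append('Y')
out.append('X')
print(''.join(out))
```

Execution trace: 'U' (except AttributeError) → 'Y' (finally) → 'X' (after the try/except). Output: UYX

Answer: UYX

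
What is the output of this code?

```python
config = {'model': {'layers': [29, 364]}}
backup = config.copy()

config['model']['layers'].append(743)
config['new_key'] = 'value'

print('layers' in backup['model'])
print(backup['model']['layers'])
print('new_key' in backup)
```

Key concept: shallow copy gotcha with nested dict.
Step by step:
`config = {'model': {'layers': [29, 364]}}` → config = {'model': {'layers': [29, 364]}}
`backup = config.copy()` → backup = {'model': {'layers': [29, 364]}}
`config['model']['layers'].append(743)` → config = {'model': {'layers': [29, 364, 743]}}; backup = {'model': {'layers': [29, 364, 743]}}
`config['new_key'] = 'value'` → config = {'model': {'layers': [29, 364, 743]}, 'new_key': 'value'}
`print('layers' in backup['model'])` → prints True
`print(backup['model']['layers'])` → prints [29, 364, 743]
`print('new_key' in backup)` → prints False

Answer:
True
[29, 364, 743]
False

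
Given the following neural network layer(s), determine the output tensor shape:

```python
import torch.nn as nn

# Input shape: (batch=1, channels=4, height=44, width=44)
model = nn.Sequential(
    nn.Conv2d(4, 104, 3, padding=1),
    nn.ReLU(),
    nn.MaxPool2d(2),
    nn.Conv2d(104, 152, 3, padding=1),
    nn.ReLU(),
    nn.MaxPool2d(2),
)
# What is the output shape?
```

Input: (1, 4, 44, 44) -> after first Conv2d: (1, 104, 44, 44) -> after first MaxPool2d: (1, 104, 22, 22) -> after second Conv2d: (1, 152, 22, 22) -> Output: (1, 152, 11, 11)

Answer: (1, 152, 11, 11)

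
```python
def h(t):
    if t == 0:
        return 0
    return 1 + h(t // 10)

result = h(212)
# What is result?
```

Count of digits of 212: 3

Answer: 3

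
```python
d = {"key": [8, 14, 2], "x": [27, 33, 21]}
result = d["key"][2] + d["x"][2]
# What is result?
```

Trace:
`d = {"key": [8, 14, 2], "x": [27, 33, 21]}` → d = {'key': [8, 14, 2], 'x': [27, 33, 21]}
`result = d["key"][2] + d["x"][2]` → result = 23
So result = 23

Answer: 23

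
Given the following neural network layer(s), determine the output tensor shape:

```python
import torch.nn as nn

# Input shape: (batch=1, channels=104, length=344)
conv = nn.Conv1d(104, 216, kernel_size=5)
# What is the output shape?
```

Input: (1, 104, 344) -> Output: (1, 216, 340)

Answer: (1, 216, 340)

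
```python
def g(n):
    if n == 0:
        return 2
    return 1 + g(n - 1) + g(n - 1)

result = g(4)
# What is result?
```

g(n) = 1 + 2·g(n-1), g(0)=2. Closed form: (2+1)·2^4 - 1 = 47.

Answer: 47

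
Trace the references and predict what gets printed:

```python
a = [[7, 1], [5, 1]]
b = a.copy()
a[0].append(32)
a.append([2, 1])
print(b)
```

Key concept: shallow copy with nested lists.
Step by step:
`a = [[7, 1], [5, 1]]` → a = [[7, 1], [5, 1]]
`b = a.copy()` → b = [[7, 1], [5, 1]]
`a[0].append(32)` → a = [[7, 1, 32], [5, 1]]; b = [[7, 1, 32], [5, 1]]
`a.append([2, 1])` → a = [[7, 1, 32], [5, 1], [2, 1]]
`print(b)` → prints [[7, 1, 32], [5, 1]]

Answer: [[7, 1, 32], [5, 1]]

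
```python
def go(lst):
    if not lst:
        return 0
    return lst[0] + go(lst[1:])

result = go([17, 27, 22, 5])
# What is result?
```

17 + 27 + 22 + 5 + 0 = 71

Answer: 71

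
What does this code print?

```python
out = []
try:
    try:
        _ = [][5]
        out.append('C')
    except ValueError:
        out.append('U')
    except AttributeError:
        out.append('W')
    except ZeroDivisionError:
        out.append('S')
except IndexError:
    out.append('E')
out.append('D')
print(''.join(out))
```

Execution trace: 'E' (outer except IndexError) → 'D' (after the try/except). Output: ED

Answer: ED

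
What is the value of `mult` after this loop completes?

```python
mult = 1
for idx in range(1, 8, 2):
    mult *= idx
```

Product of 1, 3, 5, ... up to 7
`mult` takes the values: 1 → 3 → 15 → 105

Answer: 105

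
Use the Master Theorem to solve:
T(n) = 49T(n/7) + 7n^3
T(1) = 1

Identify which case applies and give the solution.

a=49, b=7, f(n)=7n^3. log_7(49) = 2. Since c=3 > 2 and the regularity condition holds (49(n/7)^3 = (49/7^3)n^3 with 49/7^3 < 1), Case 3 applies: T(n) = Θ(f(n)) = O(n^3).

Answer: O(n^3) - Case 3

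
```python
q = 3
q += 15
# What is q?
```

Trace:
`q = 3` → q = 3
`q += 15` → q = 18
So q = 18

Answer: 18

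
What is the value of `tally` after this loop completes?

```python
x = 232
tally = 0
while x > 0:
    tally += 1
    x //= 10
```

Count digits by repeated division by 10
`tally` takes the values: 0 → 1 → 2 → 3

Answer: 3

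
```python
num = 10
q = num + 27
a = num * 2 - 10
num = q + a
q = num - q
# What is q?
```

Trace:
`num = 10` → num = 10
`q = num + 27` → q = 37
`a = num * 2 - 10` → a = 10
`num = q + a` → num = 47
`q = num - q` → q = 10
So q = 10

Answer: 10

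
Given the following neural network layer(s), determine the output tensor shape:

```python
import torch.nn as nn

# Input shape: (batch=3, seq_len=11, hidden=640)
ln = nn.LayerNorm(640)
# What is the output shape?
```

Input: (3, 11, 640) -> Output: (3, 11, 640)

Answer: (3, 11, 640)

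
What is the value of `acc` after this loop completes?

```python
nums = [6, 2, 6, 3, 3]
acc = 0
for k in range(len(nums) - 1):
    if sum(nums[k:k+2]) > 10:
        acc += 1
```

Count windows with sum > 10
`acc` takes the values: 0

Answer: 0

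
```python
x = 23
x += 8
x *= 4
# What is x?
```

Trace:
`x = 23` → x = 23
`x += 8` → x = 31
`x *= 4` → x = 124
So x = 124

Answer: 124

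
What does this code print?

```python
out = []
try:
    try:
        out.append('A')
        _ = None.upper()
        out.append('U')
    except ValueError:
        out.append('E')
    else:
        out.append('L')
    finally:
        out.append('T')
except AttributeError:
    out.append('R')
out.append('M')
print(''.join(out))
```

Execution trace: 'A' (try body) → 'T' (finally) → 'R' (outer except AttributeError) → 'M' (after the try/except). Output: ATRM

Answer: ATRM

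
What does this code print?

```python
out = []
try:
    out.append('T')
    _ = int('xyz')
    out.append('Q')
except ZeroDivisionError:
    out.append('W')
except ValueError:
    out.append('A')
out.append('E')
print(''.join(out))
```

Execution trace: 'T' (try body) → 'A' (except ValueError) → 'E' (after the try/except). Output: TAE

Answer: TAE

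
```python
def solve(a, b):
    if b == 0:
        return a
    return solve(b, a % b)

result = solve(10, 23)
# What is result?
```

solve(10, 23) -> solve(23, 10) -> solve(10, 3) -> solve(3, 1) -> solve(1, 0) -> 1

Answer: 1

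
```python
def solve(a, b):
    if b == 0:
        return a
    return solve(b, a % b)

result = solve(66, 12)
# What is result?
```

solve(66, 12) -> solve(12, 6) -> solve(6, 0) -> 6

Answer: 6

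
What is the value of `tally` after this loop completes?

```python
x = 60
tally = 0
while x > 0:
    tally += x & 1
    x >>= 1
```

Count set bits in 60 (binary: 0b111100)
`tally` takes the values: 0 → 1 → 2 → 3 → 4

Answer: 4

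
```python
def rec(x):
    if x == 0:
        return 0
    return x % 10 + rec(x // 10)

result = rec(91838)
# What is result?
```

Sum of digits of 91838: 8 + 3 + 8 + 1 + 9 = 29

Answer: 29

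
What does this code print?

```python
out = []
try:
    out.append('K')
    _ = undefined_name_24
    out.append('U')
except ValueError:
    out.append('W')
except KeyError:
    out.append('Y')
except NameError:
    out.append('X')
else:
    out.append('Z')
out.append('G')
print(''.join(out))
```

Execution trace: 'K' (try body) → 'X' (except NameError) → 'G' (after the try/except). Output: KXG

Answer: KXG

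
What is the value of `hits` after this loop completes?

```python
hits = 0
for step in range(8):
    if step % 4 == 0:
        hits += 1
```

Count numbers divisible by 4 in range(8)
`hits` takes the values: 0 → 1 → 2

Answer: 2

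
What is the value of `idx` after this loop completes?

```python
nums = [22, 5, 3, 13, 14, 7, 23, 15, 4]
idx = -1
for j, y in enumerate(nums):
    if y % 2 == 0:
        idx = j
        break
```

First even number index in [22, 5, 3, 13, 14, 7, 23, 15, 4]
`idx` takes the values: -1 → 0

Answer: 0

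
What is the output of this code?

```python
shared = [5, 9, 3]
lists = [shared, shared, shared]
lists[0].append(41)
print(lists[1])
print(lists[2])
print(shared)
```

Key concept: list of same reference.
Step by step:
`shared = [5, 9, 3]` → shared = [5, 9, 3]
`lists = [shared, shared, shared]` → lists = [[5, 9, 3], [5, 9, 3], [5, 9, 3]]
`lists[0].append(41)` → shared = [5, 9, 3, 41]; lists = [[5, 9, 3, 41], [5, 9, 3, 41], [5, 9, 3, 41]]
`print(lists[1])` → prints [5, 9, 3, 41]
`print(lists[2])` → prints [5, 9, 3, 41]
`print(shared)` → prints [5, 9, 3, 41]

Answer:
[5, 9, 3, 41]
[5, 9, 3, 41]
[5, 9, 3, 41]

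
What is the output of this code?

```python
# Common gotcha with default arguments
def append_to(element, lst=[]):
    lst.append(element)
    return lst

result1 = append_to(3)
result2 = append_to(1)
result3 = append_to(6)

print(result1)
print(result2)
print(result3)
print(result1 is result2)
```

Key concept: mutable default argument gotcha.
Step by step:
`result1 = append_to(3)` → result1 = [3]
`result2 = append_to(1)` → result1 = [3, 1] (same object as result2); result2 = [3, 1] (same object as result1)
`result3 = append_to(6)` → result1 = [3, 1, 6] (same object as result2, result3); result2 = [3, 1, 6] (same object as result1, result3); result3 = [3, 1, 6] (same object as result1, result2)
`print(result1)` → prints [3, 1, 6]
`print(result2)` → prints [3, 1, 6]
`print(result3)` → prints [3, 1, 6]
`print(result1 is result2)` → prints True

Answer:
[3, 1, 6]
[3, 1, 6]
[3, 1, 6]
True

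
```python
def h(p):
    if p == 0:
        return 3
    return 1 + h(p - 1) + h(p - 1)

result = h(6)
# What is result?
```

h(p) = 1 + 2·h(p-1), h(0)=3. Closed form: (3+1)·2^6 - 1 = 255.

Answer: 255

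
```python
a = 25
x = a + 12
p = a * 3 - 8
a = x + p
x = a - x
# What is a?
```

Trace:
`a = 25` → a = 25
`x = a + 12` → x = 37
`p = a * 3 - 8` → p = 67
`a = x + p` → a = 104
`x = a - x` → x = 67
So a = 104

Answer: 104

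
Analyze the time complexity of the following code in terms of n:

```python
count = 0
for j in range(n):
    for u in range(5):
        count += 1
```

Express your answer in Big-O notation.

Each loop level contributes: n × 1. Multiplying the contributions gives O(n).

Answer: O(n)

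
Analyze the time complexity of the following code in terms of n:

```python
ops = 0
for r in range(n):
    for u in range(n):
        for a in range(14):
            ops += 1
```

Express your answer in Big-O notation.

Each loop level contributes: n × n × 1. Multiplying the contributions gives O(n^2).

Answer: O(n^2)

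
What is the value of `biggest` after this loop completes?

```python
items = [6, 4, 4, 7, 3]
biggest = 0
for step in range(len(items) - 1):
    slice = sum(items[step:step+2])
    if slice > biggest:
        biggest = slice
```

Max sum of 2-element window in [6, 4, 4, 7, 3]
`biggest` takes the values: 0 → 10 → 11

Answer: 11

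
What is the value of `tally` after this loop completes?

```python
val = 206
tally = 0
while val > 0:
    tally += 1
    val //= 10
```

Count digits by repeated division by 10
`tally` takes the values: 0 → 1 → 2 → 3

Answer: 3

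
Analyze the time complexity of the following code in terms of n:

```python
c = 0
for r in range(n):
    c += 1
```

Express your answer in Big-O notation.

Each loop level contributes: n. Multiplying the contributions gives O(n).

Answer: O(n)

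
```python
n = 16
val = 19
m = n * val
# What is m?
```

Trace:
`n = 16` → n = 16
`val = 19` → val = 19
`m = n * val` → m = 304
So m = 304

Answer: 304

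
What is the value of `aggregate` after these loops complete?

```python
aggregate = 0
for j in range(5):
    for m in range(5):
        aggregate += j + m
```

Sum of all j+m for j,m in 5x5
`aggregate` takes the values: 0 → 1 → 3 → 6 → 10 → 11 → 13 → 16 → 20 → 25 → 27 → 30 → 34 → 39 → 45 → 48 → 52 → 57 → 63 → 70 → 74 → 79 → 85 → 92 → 100

Answer: 100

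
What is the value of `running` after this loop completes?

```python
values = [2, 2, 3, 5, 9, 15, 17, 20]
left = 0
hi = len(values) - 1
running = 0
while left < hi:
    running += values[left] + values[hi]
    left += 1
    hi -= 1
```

Sum of pairs from ends
`running` takes the values: 0 → 22 → 41 → 59 → 73

Answer: 73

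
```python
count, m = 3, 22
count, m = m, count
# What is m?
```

Trace:
`count, m = 3, 22` → count = 3; m = 22
`count, m = m, count` → count = 22; m = 3
So m = 3

Answer: 3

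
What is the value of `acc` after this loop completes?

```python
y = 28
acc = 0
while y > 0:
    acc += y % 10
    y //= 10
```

Sum digits of 28
`acc` takes the values: 0 → 8 → 10

Answer: 10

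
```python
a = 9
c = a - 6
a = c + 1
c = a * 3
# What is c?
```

Trace:
`a = 9` → a = 9
`c = a - 6` → c = 3
`a = c + 1` → a = 4
`c = a * 3` → c = 12
So c = 12

Answer: 12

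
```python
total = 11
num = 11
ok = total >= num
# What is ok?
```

Trace:
`total = 11` → total = 11
`num = 11` → num = 11
`ok = total >= num` → ok = True
So ok = True

Answer: True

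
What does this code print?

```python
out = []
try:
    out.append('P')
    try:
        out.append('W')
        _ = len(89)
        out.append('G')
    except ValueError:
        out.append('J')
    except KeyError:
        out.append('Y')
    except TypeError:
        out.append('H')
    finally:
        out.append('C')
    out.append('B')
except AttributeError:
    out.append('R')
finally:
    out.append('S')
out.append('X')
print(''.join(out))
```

Execution trace: 'P' (try body) → 'W' (inner try body) → 'H' (inner except TypeError) → 'C' (inner finally) → 'B' (try body, no exception) → 'S' (finally) → 'X' (after the try/except). Output: PWHCBSX

Answer: PWHCBSX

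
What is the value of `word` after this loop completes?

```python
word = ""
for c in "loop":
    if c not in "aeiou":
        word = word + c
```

Remove vowels from 'loop'
`word` takes the values: "" → "l" → "lp"

Answer: "lp"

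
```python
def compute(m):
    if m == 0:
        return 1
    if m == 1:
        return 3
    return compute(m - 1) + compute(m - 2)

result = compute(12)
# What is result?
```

Build up from base cases: compute(0)=1, compute(1)=3, compute(2)=4, compute(3)=7, compute(4)=11, compute(5)=18, compute(6)=29, ..., compute(12)=521

Answer: 521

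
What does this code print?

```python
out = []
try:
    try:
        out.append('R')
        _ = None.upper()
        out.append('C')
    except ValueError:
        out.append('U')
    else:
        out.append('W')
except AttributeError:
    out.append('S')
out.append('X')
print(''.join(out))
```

Execution trace: 'R' (try body) → 'S' (outer except AttributeError) → 'X' (after the try/except). Output: RSX

Answer: RSX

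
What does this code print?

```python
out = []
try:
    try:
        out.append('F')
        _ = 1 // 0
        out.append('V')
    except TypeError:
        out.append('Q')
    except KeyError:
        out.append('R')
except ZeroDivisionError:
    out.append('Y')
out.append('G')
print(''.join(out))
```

Execution trace: 'F' (inner try body) → 'Y' (outer except ZeroDivisionError) → 'G' (after the try/except). Output: FYG

Answer: FYG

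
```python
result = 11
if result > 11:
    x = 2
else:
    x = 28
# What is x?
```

Trace:
`result = 11` → result = 11
`if result > 11: ...` → result > 11 is False, take else branch → x = 28
So x = 28

Answer: 28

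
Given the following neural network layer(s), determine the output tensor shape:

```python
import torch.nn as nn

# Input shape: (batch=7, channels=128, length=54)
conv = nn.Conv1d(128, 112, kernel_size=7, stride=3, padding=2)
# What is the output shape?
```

Input: (7, 128, 54) -> Output: (7, 112, 18)

Answer: (7, 112, 18)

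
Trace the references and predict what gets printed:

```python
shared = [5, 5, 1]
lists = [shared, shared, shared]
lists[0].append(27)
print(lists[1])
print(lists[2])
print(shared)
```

Key concept: list of same reference.
Step by step:
`shared = [5, 5, 1]` → shared = [5, 5, 1]
`lists = [shared, shared, shared]` → lists = [[5, 5, 1], [5, 5, 1], [5, 5, 1]]
`lists[0].append(27)` → shared = [5, 5, 1, 27]; lists = [[5, 5, 1, 27], [5, 5, 1, 27], [5, 5, 1, 27]]
`print(lists[1])` → prints [5, 5, 1, 27]
`print(lists[2])` → prints [5, 5, 1, 27]
`print(shared)` → prints [5, 5, 1, 27]

Answer:
[5, 5, 1, 27]
[5, 5, 1, 27]
[5, 5, 1, 27]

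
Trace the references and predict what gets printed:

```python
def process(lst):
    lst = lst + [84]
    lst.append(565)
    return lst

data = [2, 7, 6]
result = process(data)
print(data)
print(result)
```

Key concept: rebinding parameter vs mutation.
Step by step:
`data = [2, 7, 6]` → data = [2, 7, 6]
`result = process(data)` → result = [2, 7, 6, 84, 565]
`print(data)` → prints [2, 7, 6]
`print(result)` → prints [2, 7, 6, 84, 565]

Answer:
[2, 7, 6]
[2, 7, 6, 84, 565]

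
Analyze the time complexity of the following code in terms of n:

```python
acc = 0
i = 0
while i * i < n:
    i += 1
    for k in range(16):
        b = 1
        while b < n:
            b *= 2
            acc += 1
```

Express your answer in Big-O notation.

Each loop level contributes: √n × 1 × log n. Multiplying the contributions gives O(√n log n).

Answer: O(√n log n)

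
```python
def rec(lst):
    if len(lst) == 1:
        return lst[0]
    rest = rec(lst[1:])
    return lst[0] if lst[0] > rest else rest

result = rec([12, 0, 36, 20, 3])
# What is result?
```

Recursive max over [12, 0, 36, 20, 3] = 36

Answer: 36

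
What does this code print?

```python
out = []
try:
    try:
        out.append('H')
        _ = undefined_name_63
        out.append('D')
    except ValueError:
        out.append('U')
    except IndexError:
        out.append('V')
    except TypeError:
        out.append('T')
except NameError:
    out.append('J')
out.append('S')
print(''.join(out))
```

Execution trace: 'H' (try body) → 'J' (outer except NameError) → 'S' (after the try/except). Output: HJS

Answer: HJS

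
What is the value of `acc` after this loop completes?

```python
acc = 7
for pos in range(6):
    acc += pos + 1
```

Start at 7, add 1 to 6 = 28
`acc` takes the values: 7 → 8 → 10 → 13 → 17 → 22 → 28

Answer: 28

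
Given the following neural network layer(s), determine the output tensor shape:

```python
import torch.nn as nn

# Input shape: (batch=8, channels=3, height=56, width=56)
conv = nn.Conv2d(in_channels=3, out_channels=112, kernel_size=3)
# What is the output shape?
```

Input: (8, 3, 56, 56) -> Output: (8, 112, 54, 54)

Answer: (8, 112, 54, 54)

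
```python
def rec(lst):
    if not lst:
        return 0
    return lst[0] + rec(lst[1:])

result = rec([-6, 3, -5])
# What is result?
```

(-6) + 3 + (-5) + 0 = -8

Answer: -8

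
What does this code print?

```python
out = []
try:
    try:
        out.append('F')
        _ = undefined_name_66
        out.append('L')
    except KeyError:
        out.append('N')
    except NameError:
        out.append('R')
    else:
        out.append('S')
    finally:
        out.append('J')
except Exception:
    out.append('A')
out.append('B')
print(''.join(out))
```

Execution trace: 'F' (inner try body) → 'R' (inner except NameError) → 'J' (inner finally) → 'B' (after the try/except). Output: FRJB

Answer: FRJB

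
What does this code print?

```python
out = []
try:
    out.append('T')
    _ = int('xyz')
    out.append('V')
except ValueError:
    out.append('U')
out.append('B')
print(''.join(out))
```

Execution trace: 'T' (try body) → 'U' (except ValueError) → 'B' (after the try/except). Output: TUB

Answer: TUB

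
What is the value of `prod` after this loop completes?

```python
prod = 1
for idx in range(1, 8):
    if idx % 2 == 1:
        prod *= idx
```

Product of odd numbers 1 to 7
`prod` takes the values: 1 → 3 → 15 → 105

Answer: 105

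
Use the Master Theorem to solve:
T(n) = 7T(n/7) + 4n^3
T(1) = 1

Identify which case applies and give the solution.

a=7, b=7, f(n)=4n^3. log_7(7) = 1. Since c=3 > 1 and the regularity condition holds (7(n/7)^3 = (7/7^3)n^3 with 7/7^3 < 1), Case 3 applies: T(n) = Θ(f(n)) = O(n^3).

Answer: O(n^3) - Case 3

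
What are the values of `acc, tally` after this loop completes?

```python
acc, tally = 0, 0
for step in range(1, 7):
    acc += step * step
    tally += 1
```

Sum of squares and count
`acc, tally` takes the values: (0, 0) → (1, 0) → (1, 1) → (5, 1) → (5, 2) → (14, 2) → (14, 3) → (30, 3) → (30, 4) → (55, 4) → (55, 5) → (91, 5) → (91, 6)

Answer: 91, 6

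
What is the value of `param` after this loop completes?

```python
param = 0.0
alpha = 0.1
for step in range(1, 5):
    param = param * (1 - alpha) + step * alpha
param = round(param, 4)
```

Moving average with lr=0.1
`param` takes the values: 0.0 → 0.1 → 0.29 → 0.561 → 0.9049

Answer: 0.9049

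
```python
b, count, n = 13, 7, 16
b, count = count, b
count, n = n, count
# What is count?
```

Trace:
`b, count, n = 13, 7, 16` → b = 13; count = 7; n = 16
`b, count = count, b` → b = 7; count = 13
`count, n = n, count` → count = 16; n = 13
So count = 16

Answer: 16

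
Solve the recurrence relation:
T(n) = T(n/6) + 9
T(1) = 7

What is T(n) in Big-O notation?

Each step divides n by 6 and adds 9. After log_6(n) steps we reach T(1)=7. So T(n) = 9·log_6(n) + 7 = O(log n).

Answer: O(log n)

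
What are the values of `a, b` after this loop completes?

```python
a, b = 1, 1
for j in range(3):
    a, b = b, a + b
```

Fibonacci: after 3 iterations
`a, b` takes the values: (1, 1) → (1, 2) → (2, 3) → (3, 5)

Answer: 3, 5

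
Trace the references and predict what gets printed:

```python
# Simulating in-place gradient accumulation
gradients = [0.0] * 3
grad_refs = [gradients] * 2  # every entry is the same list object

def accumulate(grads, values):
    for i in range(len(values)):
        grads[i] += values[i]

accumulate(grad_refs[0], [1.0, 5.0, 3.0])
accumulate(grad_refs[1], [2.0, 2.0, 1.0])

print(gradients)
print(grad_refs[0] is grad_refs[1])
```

Key concept: gradient accumulation aliasing.
Step by step:
`gradients = [0.0] * 3` → gradients = [0.0, 0.0, 0.0]
`grad_refs = [gradients] * 2` → grad_refs = [[0.0, 0.0, 0.0], [0.0, 0.0, 0.0]]
`accumulate(grad_refs[0], [1.0, 5.0, 3.0])` → gradients = [1.0, 5.0, 3.0]; grad_refs = [[1.0, 5.0, 3.0], [1.0, 5.0, 3.0]]
`accumulate(grad_refs[1], [2.0, 2.0, 1.0])` → gradients = [3.0, 7.0, 4.0]; grad_refs = [[3.0, 7.0, 4.0], [3.0, 7.0, 4.0]]
`print(gradients)` → prints [3.0, 7.0, 4.0]
`print(grad_refs[0] is grad_refs[1])` → prints True

Answer:
[3.0, 7.0, 4.0]
True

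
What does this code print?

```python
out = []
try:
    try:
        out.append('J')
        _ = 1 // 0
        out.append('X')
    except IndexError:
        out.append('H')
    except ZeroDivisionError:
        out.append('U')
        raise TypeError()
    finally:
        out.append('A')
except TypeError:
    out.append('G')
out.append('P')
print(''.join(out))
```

Execution trace: 'J' (inner try body) → 'U' (inner except ZeroDivisionError) → 'A' (inner finally) → 'G' (outer except TypeError) → 'P' (after the try/except). Output: JUAGP

Answer: JUAGP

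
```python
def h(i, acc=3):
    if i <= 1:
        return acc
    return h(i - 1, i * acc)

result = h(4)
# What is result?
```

Accumulator trace (n, acc): (4, 3) -> (3, 12) -> (2, 36) -> (1, 72) -> return 72

Answer: 72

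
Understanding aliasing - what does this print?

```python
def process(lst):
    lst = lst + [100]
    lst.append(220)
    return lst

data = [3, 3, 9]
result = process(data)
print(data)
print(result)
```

Key concept: rebinding parameter vs mutation.
Step by step:
`data = [3, 3, 9]` → data = [3, 3, 9]
`result = process(data)` → result = [3, 3, 9, 100, 220]
`print(data)` → prints [3, 3, 9]
`print(result)` → prints [3, 3, 9, 100, 220]

Answer:
[3, 3, 9]
[3, 3, 9, 100, 220]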